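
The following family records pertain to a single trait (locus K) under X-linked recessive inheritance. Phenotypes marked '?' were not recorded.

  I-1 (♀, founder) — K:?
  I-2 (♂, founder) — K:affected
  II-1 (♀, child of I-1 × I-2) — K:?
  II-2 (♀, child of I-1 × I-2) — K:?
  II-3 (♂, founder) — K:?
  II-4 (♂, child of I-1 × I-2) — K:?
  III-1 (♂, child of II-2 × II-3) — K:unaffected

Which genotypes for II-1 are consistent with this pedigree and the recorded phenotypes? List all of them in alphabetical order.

II-1 ∈ {X^KX^k, X^kX^k}

K/I-1 ? ·: X^KX^K|X^KX^k
K/I-2 aff ·: X^kY
K/II-1 ? I-1×I-2: X^KX^k|X^kX^k
K/II-2 ? I-1×I-2: X^KX^k
K/II-3 ? ·: X^KY|X^kY
K/II-4 ? I-1×I-2: X^KY|X^kY
K/III-1 un II-2×II-3: X^KY
⇒ K over [I-1,I-2,II-1,II-2,II-3,II-4,III-1]: 10 consistent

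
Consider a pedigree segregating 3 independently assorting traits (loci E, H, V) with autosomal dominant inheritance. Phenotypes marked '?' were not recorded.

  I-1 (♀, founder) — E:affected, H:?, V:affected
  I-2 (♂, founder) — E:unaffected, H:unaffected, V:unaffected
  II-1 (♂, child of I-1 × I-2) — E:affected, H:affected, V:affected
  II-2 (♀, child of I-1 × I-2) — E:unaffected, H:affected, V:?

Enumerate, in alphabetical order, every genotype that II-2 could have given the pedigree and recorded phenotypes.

II-2 ∈ {ee Hh Vv, ee Hh vv}

E/I-1 aff ·: Ee
E/I-2 un ·: ee
E/II-1 aff I-1×I-2: Ee
E/II-2 un I-1×I-2: ee
⇒ E over [I-1,I-2,II-1,II-2]: 1 consistent
H/I-1 ? ·: Hh|HH
H/I-2 un ·: hh
H/II-1 aff I-1×I-2: Hh
H/II-2 aff I-1×I-2: Hh
⇒ H over [I-1,I-2,II-1,II-2]: 2 consistent
V/I-1 aff ·: Vv|VV
V/I-2 un ·: vv
V/II-1 aff I-1×I-2: Vv
V/II-2 ? I-1×I-2: vv|Vv
⇒ V over [I-1,I-2,II-1,II-2]: 3 consistent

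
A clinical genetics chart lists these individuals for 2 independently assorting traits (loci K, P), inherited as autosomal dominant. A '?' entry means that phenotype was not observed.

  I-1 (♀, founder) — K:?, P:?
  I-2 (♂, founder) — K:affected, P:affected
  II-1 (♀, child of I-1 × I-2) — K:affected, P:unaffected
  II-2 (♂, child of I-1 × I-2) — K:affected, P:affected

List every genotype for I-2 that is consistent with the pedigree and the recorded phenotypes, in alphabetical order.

K/I-1 ? ·: kk|Kk|KK
K/I-2 aff ·: Kk|KK
K/II-1 aff I-1×I-2: Kk|KK
K/II-2 aff I-1×I-2: Kk|KK
⇒ K over [I-1,I-2,II-1,II-2]: 15 consistent
P/I-1 ? ·: pp|Pp
P/I-2 aff ·: Pp
P/II-1 un I-1×I-2: pp
P/II-2 aff I-1×I-2: Pp|PP
⇒ P over [I-1,I-2,II-1,II-2]: 3 consistent

I-2 ∈ {KK Pp, Kk Pp}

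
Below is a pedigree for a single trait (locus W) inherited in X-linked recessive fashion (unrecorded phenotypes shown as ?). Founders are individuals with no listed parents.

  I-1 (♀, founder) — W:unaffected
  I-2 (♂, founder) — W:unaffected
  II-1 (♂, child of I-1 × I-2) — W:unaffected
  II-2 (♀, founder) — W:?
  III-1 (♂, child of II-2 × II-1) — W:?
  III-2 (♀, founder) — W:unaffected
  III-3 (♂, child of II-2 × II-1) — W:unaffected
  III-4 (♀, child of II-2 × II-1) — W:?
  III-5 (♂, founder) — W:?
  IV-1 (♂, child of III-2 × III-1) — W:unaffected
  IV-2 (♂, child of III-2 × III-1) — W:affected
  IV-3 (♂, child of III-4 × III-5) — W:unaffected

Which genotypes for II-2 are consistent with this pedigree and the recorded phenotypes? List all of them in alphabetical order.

W/I-1 un ·: X^WX^W|X^WX^w
W/I-2 un ·: X^WY
W/II-1 un I-1×I-2: X^WY
W/II-2 ? ·: X^WX^W|X^WX^w
W/III-1 ? II-2×II-1: X^WY|X^wY
W/III-2 un ·: X^WX^w
W/III-3 un II-2×II-1: X^WY
W/III-4 ? II-2×II-1: X^WX^W|X^WX^w
W/III-5 ? ·: X^WY|X^wY
W/IV-1 un III-2×III-1: X^WY
W/IV-2 aff III-2×III-1: X^wY
W/IV-3 un III-4×III-5: X^WY
⇒ W over [I-1,I-2,II-1,II-2,III-1,III-2,III-3,III-4,III-5,IV-1,IV-2,IV-3]: 20 consistent

II-2 ∈ {X^WX^W, X^WX^w}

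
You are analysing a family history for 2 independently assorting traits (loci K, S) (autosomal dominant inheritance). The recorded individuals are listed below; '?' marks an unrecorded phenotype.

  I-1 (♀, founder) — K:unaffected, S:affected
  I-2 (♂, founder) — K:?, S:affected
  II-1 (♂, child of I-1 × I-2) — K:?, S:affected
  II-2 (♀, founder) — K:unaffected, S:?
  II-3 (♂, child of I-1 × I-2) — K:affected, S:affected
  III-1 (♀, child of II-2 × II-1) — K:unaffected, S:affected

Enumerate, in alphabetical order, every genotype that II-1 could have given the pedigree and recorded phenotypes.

K/I-1 un ·: kk
K/I-2 ? ·: Kk|KK
K/II-1 ? I-1×I-2: kk|Kk
K/II-2 un ·: kk
K/II-3 aff I-1×I-2: Kk
K/III-1 un II-2×II-1: kk
⇒ K over [I-1,I-2,II-1,II-2,II-3,III-1]: 3 consistent
S/I-1 aff ·: Ss|SS
S/I-2 aff ·: Ss|SS
S/II-1 aff I-1×I-2: Ss|SS
S/II-2 ? ·: ss|Ss|SS
S/II-3 aff I-1×I-2: Ss|SS
S/III-1 aff II-2×II-1: Ss|SS
⇒ S over [I-1,I-2,II-1,II-2,II-3,III-1]: 58 consistent

II-1 ∈ {Kk SS, Kk Ss, kk SS, kk Ss}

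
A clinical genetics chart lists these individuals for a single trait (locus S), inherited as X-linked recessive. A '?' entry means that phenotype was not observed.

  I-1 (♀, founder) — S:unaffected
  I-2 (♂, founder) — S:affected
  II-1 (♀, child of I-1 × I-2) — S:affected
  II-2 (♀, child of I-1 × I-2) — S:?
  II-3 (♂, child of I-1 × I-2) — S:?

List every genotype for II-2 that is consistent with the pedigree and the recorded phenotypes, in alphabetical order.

II-2 ∈ {X^SX^s, X^sX^s}

S/I-1 un ·: X^SX^s
S/I-2 aff ·: X^sY
S/II-1 aff I-1×I-2: X^sX^s
S/II-2 ? I-1×I-2: X^SX^s|X^sX^s
S/II-3 ? I-1×I-2: X^SY|X^sY
⇒ S over [I-1,I-2,II-1,II-2,II-3]: 4 consistent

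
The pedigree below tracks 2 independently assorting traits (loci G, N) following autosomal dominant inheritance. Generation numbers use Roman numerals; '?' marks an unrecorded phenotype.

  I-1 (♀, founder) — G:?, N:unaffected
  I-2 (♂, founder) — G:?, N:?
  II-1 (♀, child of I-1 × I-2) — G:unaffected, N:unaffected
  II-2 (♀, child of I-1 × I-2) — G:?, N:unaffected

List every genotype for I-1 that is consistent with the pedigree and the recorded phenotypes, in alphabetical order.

I-1 ∈ {Gg nn, gg nn}

G/I-1 ? ·: gg|Gg
G/I-2 ? ·: gg|Gg
G/II-1 un I-1×I-2: gg
G/II-2 ? I-1×I-2: gg|Gg|GG
⇒ G over [I-1,I-2,II-1,II-2]: 8 consistent
N/I-1 un ·: nn
N/I-2 ? ·: nn|Nn
N/II-1 un I-1×I-2: nn
N/II-2 un I-1×I-2: nn
⇒ N over [I-1,I-2,II-1,II-2]: 2 consistent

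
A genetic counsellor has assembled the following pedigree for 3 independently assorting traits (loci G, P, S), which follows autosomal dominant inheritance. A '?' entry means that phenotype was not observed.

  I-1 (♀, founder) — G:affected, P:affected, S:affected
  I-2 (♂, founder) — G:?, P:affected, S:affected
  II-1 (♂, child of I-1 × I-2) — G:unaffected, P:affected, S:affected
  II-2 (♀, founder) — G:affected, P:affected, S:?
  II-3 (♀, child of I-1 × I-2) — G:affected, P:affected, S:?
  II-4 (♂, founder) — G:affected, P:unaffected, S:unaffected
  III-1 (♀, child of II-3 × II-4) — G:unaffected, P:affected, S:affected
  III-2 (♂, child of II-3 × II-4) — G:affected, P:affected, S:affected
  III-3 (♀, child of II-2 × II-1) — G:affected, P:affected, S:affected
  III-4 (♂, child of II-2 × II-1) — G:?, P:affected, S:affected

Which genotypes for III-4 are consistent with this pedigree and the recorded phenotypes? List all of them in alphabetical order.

III-4 ∈ {Gg PP SS, Gg PP Ss, Gg Pp SS, Gg Pp Ss, gg PP SS, gg PP Ss, gg Pp SS, gg Pp Ss}

G/I-1 aff ·: Gg
G/I-2 ? ·: gg|Gg
G/II-1 un I-1×I-2: gg
G/II-2 aff ·: Gg|GG
G/II-3 aff I-1×I-2: Gg
G/II-4 aff ·: Gg
G/III-1 un II-3×II-4: gg
G/III-2 aff II-3×II-4: Gg|GG
G/III-3 aff II-2×II-1: Gg
G/III-4 ? II-2×II-1: gg|Gg
⇒ G over [I-1,I-2,II-1,II-2,II-3,II-4,III-1,III-2,III-3,III-4]: 12 consistent
P/I-1 aff ·: Pp|PP
P/I-2 aff ·: Pp|PP
P/II-1 aff I-1×I-2: Pp|PP
P/II-2 aff ·: Pp|PP
P/II-3 aff I-1×I-2: Pp|PP
P/II-4 un ·: pp
P/III-1 aff II-3×II-4: Pp
P/III-2 aff II-3×II-4: Pp
P/III-3 aff II-2×II-1: Pp|PP
P/III-4 aff II-2×II-1: Pp|PP
⇒ P over [I-1,I-2,II-1,II-2,II-3,II-4,III-1,III-2,III-3,III-4]: 83 consistent
S/I-1 aff ·: Ss|SS
S/I-2 aff ·: Ss|SS
S/II-1 aff I-1×I-2: Ss|SS
S/II-2 ? ·: ss|Ss|SS
S/II-3 ? I-1×I-2: Ss|SS
S/II-4 un ·: ss
S/III-1 aff II-3×II-4: Ss
S/III-2 aff II-3×II-4: Ss
S/III-3 aff II-2×II-1: Ss|SS
S/III-4 aff II-2×II-1: Ss|SS
⇒ S over [I-1,I-2,II-1,II-2,II-3,II-4,III-1,III-2,III-3,III-4]: 96 consistent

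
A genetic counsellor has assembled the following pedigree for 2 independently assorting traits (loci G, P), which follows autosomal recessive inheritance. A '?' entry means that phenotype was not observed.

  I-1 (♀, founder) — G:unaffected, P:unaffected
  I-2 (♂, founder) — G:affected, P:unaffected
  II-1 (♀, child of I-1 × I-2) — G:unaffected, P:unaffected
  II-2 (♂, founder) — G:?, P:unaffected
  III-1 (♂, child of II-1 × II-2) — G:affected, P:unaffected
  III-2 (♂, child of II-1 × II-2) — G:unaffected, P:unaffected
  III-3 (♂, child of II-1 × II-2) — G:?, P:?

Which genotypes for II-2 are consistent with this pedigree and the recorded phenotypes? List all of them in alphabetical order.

G/I-1 un ·: GG|Gg
G/I-2 aff ·: gg
G/II-1 un I-1×I-2: Gg
G/II-2 ? ·: Gg|gg
G/III-1 aff II-1×II-2: gg
G/III-2 un II-1×II-2: GG|Gg
G/III-3 ? II-1×II-2: GG|Gg|gg
⇒ G over [I-1,I-2,II-1,II-2,III-1,III-2,III-3]: 16 consistent
P/I-1 un ·: PP|Pp
P/I-2 un ·: PP|Pp
P/II-1 un I-1×I-2: PP|Pp
P/II-2 un ·: PP|Pp
P/III-1 un II-1×II-2: PP|Pp
P/III-2 un II-1×II-2: PP|Pp
P/III-3 ? II-1×II-2: PP|Pp|pp
⇒ P over [I-1,I-2,II-1,II-2,III-1,III-2,III-3]: 96 consistent

II-2 ∈ {Gg PP, Gg Pp, gg PP, gg Pp}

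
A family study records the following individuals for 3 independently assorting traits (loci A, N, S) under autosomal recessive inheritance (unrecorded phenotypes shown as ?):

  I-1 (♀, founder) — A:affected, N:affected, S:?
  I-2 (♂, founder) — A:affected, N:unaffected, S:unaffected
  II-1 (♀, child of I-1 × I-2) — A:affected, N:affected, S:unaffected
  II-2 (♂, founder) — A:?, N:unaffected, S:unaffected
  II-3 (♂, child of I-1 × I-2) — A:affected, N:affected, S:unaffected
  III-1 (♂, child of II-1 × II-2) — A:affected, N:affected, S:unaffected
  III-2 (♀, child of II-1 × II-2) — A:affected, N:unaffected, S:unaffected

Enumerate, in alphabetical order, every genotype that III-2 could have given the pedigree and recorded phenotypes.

III-2 ∈ {aa Nn SS, aa Nn Ss}

A/I-1 aff ·: aa
A/I-2 aff ·: aa
A/II-1 aff I-1×I-2: aa
A/II-2 ? ·: Aa|aa
A/II-3 aff I-1×I-2: aa
A/III-1 aff II-1×II-2: aa
A/III-2 aff II-1×II-2: aa
⇒ A over [I-1,I-2,II-1,II-2,II-3,III-1,III-2]: 2 consistent
N/I-1 aff ·: nn
N/I-2 un ·: Nn
N/II-1 aff I-1×I-2: nn
N/II-2 un ·: Nn
N/II-3 aff I-1×I-2: nn
N/III-1 aff II-1×II-2: nn
N/III-2 un II-1×II-2: Nn
⇒ N over [I-1,I-2,II-1,II-2,II-3,III-1,III-2]: 1 consistent
S/I-1 ? ·: SS|Ss|ss
S/I-2 un ·: SS|Ss
S/II-1 un I-1×I-2: SS|Ss
S/II-2 un ·: SS|Ss
S/II-3 un I-1×I-2: SS|Ss
S/III-1 un II-1×II-2: SS|Ss
S/III-2 un II-1×II-2: SS|Ss
⇒ S over [I-1,I-2,II-1,II-2,II-3,III-1,III-2]: 99 consistent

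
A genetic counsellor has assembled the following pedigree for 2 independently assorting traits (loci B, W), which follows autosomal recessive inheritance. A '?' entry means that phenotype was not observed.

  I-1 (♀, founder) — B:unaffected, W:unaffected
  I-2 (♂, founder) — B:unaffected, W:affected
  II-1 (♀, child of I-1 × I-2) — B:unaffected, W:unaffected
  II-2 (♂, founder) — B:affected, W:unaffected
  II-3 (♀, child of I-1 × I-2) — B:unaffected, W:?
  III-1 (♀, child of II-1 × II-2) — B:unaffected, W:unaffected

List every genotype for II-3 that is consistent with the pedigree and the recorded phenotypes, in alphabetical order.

B/I-1 un ·: BB|Bb
B/I-2 un ·: BB|Bb
B/II-1 un I-1×I-2: BB|Bb
B/II-2 aff ·: bb
B/II-3 un I-1×I-2: BB|Bb
B/III-1 un II-1×II-2: Bb
⇒ B over [I-1,I-2,II-1,II-2,II-3,III-1]: 13 consistent
W/I-1 un ·: WW|Ww
W/I-2 aff ·: ww
W/II-1 un I-1×I-2: Ww
W/II-2 un ·: WW|Ww
W/II-3 ? I-1×I-2: Ww|ww
W/III-1 un II-1×II-2: WW|Ww
⇒ W over [I-1,I-2,II-1,II-2,II-3,III-1]: 12 consistent

II-3 ∈ {BB Ww, BB ww, Bb Ww, Bb ww}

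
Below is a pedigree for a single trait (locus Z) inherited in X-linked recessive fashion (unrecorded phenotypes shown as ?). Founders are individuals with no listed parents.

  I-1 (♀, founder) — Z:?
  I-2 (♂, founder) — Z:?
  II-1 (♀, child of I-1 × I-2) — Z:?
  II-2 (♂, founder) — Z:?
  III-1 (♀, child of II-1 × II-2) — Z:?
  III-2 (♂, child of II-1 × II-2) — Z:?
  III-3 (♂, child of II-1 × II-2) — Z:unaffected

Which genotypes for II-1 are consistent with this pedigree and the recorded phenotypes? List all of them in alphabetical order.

Z/I-1 ? ·: X^ZX^Z|X^ZX^z|X^zX^z
Z/I-2 ? ·: X^ZY|X^zY
Z/II-1 ? I-1×I-2: X^ZX^Z|X^ZX^z
Z/II-2 ? ·: X^ZY|X^zY
Z/III-1 ? II-1×II-2: X^ZX^Z|X^ZX^z|X^zX^z
Z/III-2 ? II-1×II-2: X^ZY|X^zY
Z/III-3 un II-1×II-2: X^ZY
⇒ Z over [I-1,I-2,II-1,II-2,III-1,III-2,III-3]: 36 consistent

II-1 ∈ {X^ZX^Z, X^ZX^z}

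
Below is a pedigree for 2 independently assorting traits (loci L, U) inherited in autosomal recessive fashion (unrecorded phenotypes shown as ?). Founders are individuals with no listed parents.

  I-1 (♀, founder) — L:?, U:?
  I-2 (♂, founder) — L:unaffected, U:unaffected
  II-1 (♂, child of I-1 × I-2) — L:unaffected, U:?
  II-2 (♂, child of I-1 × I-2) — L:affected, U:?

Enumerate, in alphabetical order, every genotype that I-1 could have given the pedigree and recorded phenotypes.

I-1 ∈ {Ll UU, Ll Uu, Ll uu, ll UU, ll Uu, ll uu}

L/I-1 ? ·: Ll|ll
L/I-2 un ·: Ll
L/II-1 un I-1×I-2: LL|Ll
L/II-2 aff I-1×I-2: ll
⇒ L over [I-1,I-2,II-1,II-2]: 3 consistent
U/I-1 ? ·: UU|Uu|uu
U/I-2 un ·: UU|Uu
U/II-1 ? I-1×I-2: UU|Uu|uu
U/II-2 ? I-1×I-2: UU|Uu|uu
⇒ U over [I-1,I-2,II-1,II-2]: 23 consistent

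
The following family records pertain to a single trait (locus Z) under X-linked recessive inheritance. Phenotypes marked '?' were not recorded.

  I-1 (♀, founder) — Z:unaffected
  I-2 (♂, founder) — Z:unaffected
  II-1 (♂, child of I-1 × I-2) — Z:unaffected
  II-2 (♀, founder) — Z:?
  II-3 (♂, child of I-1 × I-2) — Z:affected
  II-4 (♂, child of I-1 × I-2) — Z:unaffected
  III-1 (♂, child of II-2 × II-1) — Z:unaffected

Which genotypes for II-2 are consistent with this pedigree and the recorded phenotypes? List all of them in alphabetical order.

II-2 ∈ {X^ZX^Z, X^ZX^z}

Z/I-1 un ·: X^ZX^z
Z/I-2 un ·: X^ZY
Z/II-1 un I-1×I-2: X^ZY
Z/II-2 ? ·: X^ZX^Z|X^ZX^z
Z/II-3 aff I-1×I-2: X^zY
Z/II-4 un I-1×I-2: X^ZY
Z/III-1 un II-2×II-1: X^ZY
⇒ Z over [I-1,I-2,II-1,II-2,II-3,II-4,III-1]: 2 consistent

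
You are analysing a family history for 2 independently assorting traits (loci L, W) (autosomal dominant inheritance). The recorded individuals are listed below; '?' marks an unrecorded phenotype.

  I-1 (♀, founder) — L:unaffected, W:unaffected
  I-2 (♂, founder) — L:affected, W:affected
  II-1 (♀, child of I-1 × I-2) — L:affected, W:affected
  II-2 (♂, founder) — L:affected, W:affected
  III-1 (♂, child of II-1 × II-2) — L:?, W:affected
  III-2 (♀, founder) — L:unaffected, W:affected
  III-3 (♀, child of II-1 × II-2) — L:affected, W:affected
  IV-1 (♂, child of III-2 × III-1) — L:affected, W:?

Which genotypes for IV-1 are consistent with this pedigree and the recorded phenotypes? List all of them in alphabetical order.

L/I-1 un ·: ll
L/I-2 aff ·: Ll|LL
L/II-1 aff I-1×I-2: Ll
L/II-2 aff ·: Ll|LL
L/III-1 ? II-1×II-2: Ll|LL
L/III-2 un ·: ll
L/III-3 aff II-1×II-2: Ll|LL
L/IV-1 aff III-2×III-1: Ll
⇒ L over [I-1,I-2,II-1,II-2,III-1,III-2,III-3,IV-1]: 16 consistent
W/I-1 un ·: ww
W/I-2 aff ·: Ww|WW
W/II-1 aff I-1×I-2: Ww
W/II-2 aff ·: Ww|WW
W/III-1 aff II-1×II-2: Ww|WW
W/III-2 aff ·: Ww|WW
W/III-3 aff II-1×II-2: Ww|WW
W/IV-1 ? III-2×III-1: ww|Ww|WW
⇒ W over [I-1,I-2,II-1,II-2,III-1,III-2,III-3,IV-1]: 64 consistent

IV-1 ∈ {Ll WW, Ll Ww, Ll ww}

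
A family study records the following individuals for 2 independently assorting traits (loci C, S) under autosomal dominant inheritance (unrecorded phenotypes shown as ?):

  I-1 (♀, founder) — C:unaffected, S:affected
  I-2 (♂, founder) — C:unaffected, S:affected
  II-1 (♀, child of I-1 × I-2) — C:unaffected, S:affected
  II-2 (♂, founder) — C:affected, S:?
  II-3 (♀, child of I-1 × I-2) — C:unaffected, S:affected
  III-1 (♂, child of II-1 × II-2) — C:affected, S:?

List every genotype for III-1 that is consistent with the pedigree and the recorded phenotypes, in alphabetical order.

C/I-1 un ·: cc
C/I-2 un ·: cc
C/II-1 un I-1×I-2: cc
C/II-2 aff ·: Cc|CC
C/II-3 un I-1×I-2: cc
C/III-1 aff II-1×II-2: Cc
⇒ C over [I-1,I-2,II-1,II-2,II-3,III-1]: 2 consistent
S/I-1 aff ·: Ss|SS
S/I-2 aff ·: Ss|SS
S/II-1 aff I-1×I-2: Ss|SS
S/II-2 ? ·: ss|Ss|SS
S/II-3 aff I-1×I-2: Ss|SS
S/III-1 ? II-1×II-2: ss|Ss|SS
⇒ S over [I-1,I-2,II-1,II-2,II-3,III-1]: 70 consistent

III-1 ∈ {Cc SS, Cc Ss, Cc ss}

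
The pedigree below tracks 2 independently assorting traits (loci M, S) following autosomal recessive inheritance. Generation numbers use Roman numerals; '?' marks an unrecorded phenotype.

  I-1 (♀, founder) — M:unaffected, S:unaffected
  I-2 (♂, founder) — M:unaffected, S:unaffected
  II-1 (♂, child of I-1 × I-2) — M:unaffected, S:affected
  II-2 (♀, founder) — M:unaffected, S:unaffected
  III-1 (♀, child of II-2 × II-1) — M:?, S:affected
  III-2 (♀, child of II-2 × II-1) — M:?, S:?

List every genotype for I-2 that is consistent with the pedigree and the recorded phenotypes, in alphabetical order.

M/I-1 un ·: MM|Mm
M/I-2 un ·: MM|Mm
M/II-1 un I-1×I-2: MM|Mm
M/II-2 un ·: MM|Mm
M/III-1 ? II-2×II-1: MM|Mm|mm
M/III-2 ? II-2×II-1: MM|Mm|mm
⇒ M over [I-1,I-2,II-1,II-2,III-1,III-2]: 59 consistent
S/I-1 un ·: Ss
S/I-2 un ·: Ss
S/II-1 aff I-1×I-2: ss
S/II-2 un ·: Ss
S/III-1 aff II-2×II-1: ss
S/III-2 ? II-2×II-1: Ss|ss
⇒ S over [I-1,I-2,II-1,II-2,III-1,III-2]: 2 consistent

I-2 ∈ {MM Ss, Mm Ss}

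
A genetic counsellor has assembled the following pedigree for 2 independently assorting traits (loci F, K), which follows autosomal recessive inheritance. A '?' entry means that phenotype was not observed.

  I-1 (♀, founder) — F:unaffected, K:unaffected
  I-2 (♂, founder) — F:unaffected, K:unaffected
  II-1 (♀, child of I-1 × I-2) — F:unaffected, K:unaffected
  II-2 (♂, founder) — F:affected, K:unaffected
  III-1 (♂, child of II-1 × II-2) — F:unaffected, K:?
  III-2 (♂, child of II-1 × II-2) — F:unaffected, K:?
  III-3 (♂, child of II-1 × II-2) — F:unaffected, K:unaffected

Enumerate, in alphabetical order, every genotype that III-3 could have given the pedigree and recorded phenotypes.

F/I-1 un ·: FF|Ff
F/I-2 un ·: FF|Ff
F/II-1 un I-1×I-2: FF|Ff
F/II-2 aff ·: ff
F/III-1 un II-1×II-2: Ff
F/III-2 un II-1×II-2: Ff
F/III-3 un II-1×II-2: Ff
⇒ F over [I-1,I-2,II-1,II-2,III-1,III-2,III-3]: 7 consistent
K/I-1 un ·: KK|Kk
K/I-2 un ·: KK|Kk
K/II-1 un I-1×I-2: KK|Kk
K/II-2 un ·: KK|Kk
K/III-1 ? II-1×II-2: KK|Kk|kk
K/III-2 ? II-1×II-2: KK|Kk|kk
K/III-3 un II-1×II-2: KK|Kk
⇒ K over [I-1,I-2,II-1,II-2,III-1,III-2,III-3]: 114 consistent

III-3 ∈ {Ff KK, Ff Kk}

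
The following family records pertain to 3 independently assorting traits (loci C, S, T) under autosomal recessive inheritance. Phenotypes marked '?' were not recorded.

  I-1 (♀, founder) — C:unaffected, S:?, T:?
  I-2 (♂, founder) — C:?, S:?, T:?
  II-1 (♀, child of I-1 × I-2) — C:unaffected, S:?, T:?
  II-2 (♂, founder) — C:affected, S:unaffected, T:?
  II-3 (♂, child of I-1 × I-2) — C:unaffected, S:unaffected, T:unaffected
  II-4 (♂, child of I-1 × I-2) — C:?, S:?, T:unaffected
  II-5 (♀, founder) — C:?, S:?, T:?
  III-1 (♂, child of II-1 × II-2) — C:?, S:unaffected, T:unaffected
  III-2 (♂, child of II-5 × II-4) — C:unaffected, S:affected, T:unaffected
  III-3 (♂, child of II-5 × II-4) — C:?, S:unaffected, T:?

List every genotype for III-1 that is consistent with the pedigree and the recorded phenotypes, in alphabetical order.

III-1 ∈ {Cc SS TT, Cc SS Tt, Cc Ss TT, Cc Ss Tt, cc SS TT, cc SS Tt, cc Ss TT, cc Ss Tt}

C/I-1 un ·: CC|Cc
C/I-2 ? ·: CC|Cc|cc
C/II-1 un I-1×I-2: CC|Cc
C/II-2 aff ·: cc
C/II-3 un I-1×I-2: CC|Cc
C/II-4 ? I-1×I-2: CC|Cc|cc
C/II-5 ? ·: CC|Cc|cc
C/III-1 ? II-1×II-2: Cc|cc
C/III-2 un II-5×II-4: CC|Cc
C/III-3 ? II-5×II-4: CC|Cc|cc
⇒ C over [I-1,I-2,II-1,II-2,II-3,II-4,II-5,III-1,III-2,III-3]: 402 consistent
S/I-1 ? ·: SS|Ss|ss
S/I-2 ? ·: SS|Ss|ss
S/II-1 ? I-1×I-2: SS|Ss|ss
S/II-2 un ·: SS|Ss
S/II-3 un I-1×I-2: SS|Ss
S/II-4 ? I-1×I-2: Ss|ss
S/II-5 ? ·: Ss|ss
S/III-1 un II-1×II-2: SS|Ss
S/III-2 aff II-5×II-4: ss
S/III-3 un II-5×II-4: SS|Ss
⇒ S over [I-1,I-2,II-1,II-2,II-3,II-4,II-5,III-1,III-2,III-3]: 228 consistent
T/I-1 ? ·: TT|Tt|tt
T/I-2 ? ·: TT|Tt|tt
T/II-1 ? I-1×I-2: TT|Tt|tt
T/II-2 ? ·: TT|Tt|tt
T/II-3 un I-1×I-2: TT|Tt
T/II-4 un I-1×I-2: TT|Tt
T/II-5 ? ·: TT|Tt|tt
T/III-1 un II-1×II-2: TT|Tt
T/III-2 un II-5×II-4: TT|Tt
T/III-3 ? II-5×II-4: TT|Tt|tt
⇒ T over [I-1,I-2,II-1,II-2,II-3,II-4,II-5,III-1,III-2,III-3]: 1356 consistent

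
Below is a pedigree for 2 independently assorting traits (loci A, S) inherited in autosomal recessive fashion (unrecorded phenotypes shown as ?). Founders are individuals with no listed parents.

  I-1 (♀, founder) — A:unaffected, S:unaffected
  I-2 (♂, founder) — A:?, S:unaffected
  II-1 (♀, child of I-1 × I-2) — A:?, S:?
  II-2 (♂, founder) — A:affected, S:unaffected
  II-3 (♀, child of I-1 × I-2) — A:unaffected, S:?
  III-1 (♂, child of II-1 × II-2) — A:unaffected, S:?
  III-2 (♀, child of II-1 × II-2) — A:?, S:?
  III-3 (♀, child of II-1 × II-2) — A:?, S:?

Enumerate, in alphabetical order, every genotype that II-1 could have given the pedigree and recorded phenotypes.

II-1 ∈ {AA SS, AA Ss, AA ss, Aa SS, Aa Ss, Aa ss}

A/I-1 un ·: AA|Aa
A/I-2 ? ·: AA|Aa|aa
A/II-1 ? I-1×I-2: AA|Aa
A/II-2 aff ·: aa
A/II-3 un I-1×I-2: AA|Aa
A/III-1 un II-1×II-2: Aa
A/III-2 ? II-1×II-2: Aa|aa
A/III-3 ? II-1×II-2: Aa|aa
⇒ A over [I-1,I-2,II-1,II-2,II-3,III-1,III-2,III-3]: 39 consistent
S/I-1 un ·: SS|Ss
S/I-2 un ·: SS|Ss
S/II-1 ? I-1×I-2: SS|Ss|ss
S/II-2 un ·: SS|Ss
S/II-3 ? I-1×I-2: SS|Ss|ss
S/III-1 ? II-1×II-2: SS|Ss|ss
S/III-2 ? II-1×II-2: SS|Ss|ss
S/III-3 ? II-1×II-2: SS|Ss|ss
⇒ S over [I-1,I-2,II-1,II-2,II-3,III-1,III-2,III-3]: 344 consistent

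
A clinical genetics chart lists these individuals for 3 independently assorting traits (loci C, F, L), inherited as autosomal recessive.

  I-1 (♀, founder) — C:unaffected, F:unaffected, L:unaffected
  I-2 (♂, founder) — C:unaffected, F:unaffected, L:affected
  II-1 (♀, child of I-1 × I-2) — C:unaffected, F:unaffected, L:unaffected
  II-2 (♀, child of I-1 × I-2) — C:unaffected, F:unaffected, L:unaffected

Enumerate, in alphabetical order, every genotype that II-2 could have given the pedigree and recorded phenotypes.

C/I-1 un ·: CC|Cc
C/I-2 un ·: CC|Cc
C/II-1 un I-1×I-2: CC|Cc
C/II-2 un I-1×I-2: CC|Cc
⇒ C over [I-1,I-2,II-1,II-2]: 13 consistent
F/I-1 un ·: FF|Ff
F/I-2 un ·: FF|Ff
F/II-1 un I-1×I-2: FF|Ff
F/II-2 un I-1×I-2: FF|Ff
⇒ F over [I-1,I-2,II-1,II-2]: 13 consistent
L/I-1 un ·: LL|Ll
L/I-2 aff ·: ll
L/II-1 un I-1×I-2: Ll
L/II-2 un I-1×I-2: Ll
⇒ L over [I-1,I-2,II-1,II-2]: 2 consistent

II-2 ∈ {CC FF Ll, CC Ff Ll, Cc FF Ll, Cc Ff Ll}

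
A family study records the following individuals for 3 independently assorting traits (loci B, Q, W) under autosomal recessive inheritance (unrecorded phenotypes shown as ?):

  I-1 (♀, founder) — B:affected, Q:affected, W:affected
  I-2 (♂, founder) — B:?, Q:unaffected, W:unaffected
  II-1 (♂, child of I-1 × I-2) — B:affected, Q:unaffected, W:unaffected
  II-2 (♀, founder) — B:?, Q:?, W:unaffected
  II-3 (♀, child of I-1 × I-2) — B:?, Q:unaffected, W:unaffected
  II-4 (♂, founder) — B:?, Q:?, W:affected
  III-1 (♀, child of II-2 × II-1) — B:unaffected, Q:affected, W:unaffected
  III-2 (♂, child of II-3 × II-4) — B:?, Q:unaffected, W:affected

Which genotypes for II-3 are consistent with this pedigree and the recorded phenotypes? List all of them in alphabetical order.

II-3 ∈ {Bb Qq Ww, bb Qq Ww}

B/I-1 aff ·: bb
B/I-2 ? ·: Bb|bb
B/II-1 aff I-1×I-2: bb
B/II-2 ? ·: BB|Bb
B/II-3 ? I-1×I-2: Bb|bb
B/II-4 ? ·: BB|Bb|bb
B/III-1 un II-2×II-1: Bb
B/III-2 ? II-3×II-4: BB|Bb|bb
⇒ B over [I-1,I-2,II-1,II-2,II-3,II-4,III-1,III-2]: 30 consistent
Q/I-1 aff ·: qq
Q/I-2 un ·: QQ|Qq
Q/II-1 un I-1×I-2: Qq
Q/II-2 ? ·: Qq|qq
Q/II-3 un I-1×I-2: Qq
Q/II-4 ? ·: QQ|Qq|qq
Q/III-1 aff II-2×II-1: qq
Q/III-2 un II-3×II-4: QQ|Qq
⇒ Q over [I-1,I-2,II-1,II-2,II-3,II-4,III-1,III-2]: 20 consistent
W/I-1 aff ·: ww
W/I-2 un ·: WW|Ww
W/II-1 un I-1×I-2: Ww
W/II-2 un ·: WW|Ww
W/II-3 un I-1×I-2: Ww
W/II-4 aff ·: ww
W/III-1 un II-2×II-1: WW|Ww
W/III-2 aff II-3×II-4: ww
⇒ W over [I-1,I-2,II-1,II-2,II-3,II-4,III-1,III-2]: 8 consistent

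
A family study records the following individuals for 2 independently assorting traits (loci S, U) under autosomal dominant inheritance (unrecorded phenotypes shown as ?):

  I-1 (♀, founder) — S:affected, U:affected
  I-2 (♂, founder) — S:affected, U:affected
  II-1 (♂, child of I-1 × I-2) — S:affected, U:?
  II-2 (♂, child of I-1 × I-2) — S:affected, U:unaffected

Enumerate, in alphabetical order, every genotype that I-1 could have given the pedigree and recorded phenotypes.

S/I-1 aff ·: Ss|SS
S/I-2 aff ·: Ss|SS
S/II-1 aff I-1×I-2: Ss|SS
S/II-2 aff I-1×I-2: Ss|SS
⇒ S over [I-1,I-2,II-1,II-2]: 13 consistent
U/I-1 aff ·: Uu
U/I-2 aff ·: Uu
U/II-1 ? I-1×I-2: uu|Uu|UU
U/II-2 un I-1×I-2: uu
⇒ U over [I-1,I-2,II-1,II-2]: 3 consistent

I-1 ∈ {SS Uu, Ss Uu}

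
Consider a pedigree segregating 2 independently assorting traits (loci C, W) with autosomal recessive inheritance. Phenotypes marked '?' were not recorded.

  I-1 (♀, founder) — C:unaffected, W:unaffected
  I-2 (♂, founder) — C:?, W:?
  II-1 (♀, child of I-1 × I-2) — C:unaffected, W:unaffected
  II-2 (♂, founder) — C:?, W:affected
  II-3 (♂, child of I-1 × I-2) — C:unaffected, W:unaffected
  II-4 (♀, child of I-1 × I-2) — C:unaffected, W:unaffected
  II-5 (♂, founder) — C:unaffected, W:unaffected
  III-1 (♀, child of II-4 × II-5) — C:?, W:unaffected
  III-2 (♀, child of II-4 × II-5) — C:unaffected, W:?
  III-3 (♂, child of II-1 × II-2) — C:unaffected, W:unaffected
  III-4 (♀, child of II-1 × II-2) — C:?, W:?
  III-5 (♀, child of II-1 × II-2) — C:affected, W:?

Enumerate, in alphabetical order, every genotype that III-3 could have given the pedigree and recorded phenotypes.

C/I-1 un ·: CC|Cc
C/I-2 ? ·: CC|Cc|cc
C/II-1 un I-1×I-2: Cc
C/II-2 ? ·: Cc|cc
C/II-3 un I-1×I-2: CC|Cc
C/II-4 un I-1×I-2: CC|Cc
C/II-5 un ·: CC|Cc
C/III-1 ? II-4×II-5: CC|Cc|cc
C/III-2 un II-4×II-5: CC|Cc
C/III-3 un II-1×II-2: CC|Cc
C/III-4 ? II-1×II-2: CC|Cc|cc
C/III-5 aff II-1×II-2: cc
⇒ C over [I-1,I-2,II-1,II-2,II-3,II-4,II-5,III-1,III-2,III-3,III-4,III-5]: 880 consistent
W/I-1 un ·: WW|Ww
W/I-2 ? ·: WW|Ww|ww
W/II-1 un I-1×I-2: WW|Ww
W/II-2 aff ·: ww
W/II-3 un I-1×I-2: WW|Ww
W/II-4 un I-1×I-2: WW|Ww
W/II-5 un ·: WW|Ww
W/III-1 un II-4×II-5: WW|Ww
W/III-2 ? II-4×II-5: WW|Ww|ww
W/III-3 un II-1×II-2: Ww
W/III-4 ? II-1×II-2: Ww|ww
W/III-5 ? II-1×II-2: Ww|ww
⇒ W over [I-1,I-2,II-1,II-2,II-3,II-4,II-5,III-1,III-2,III-3,III-4,III-5]: 535 consistent

III-3 ∈ {CC Ww, Cc Ww}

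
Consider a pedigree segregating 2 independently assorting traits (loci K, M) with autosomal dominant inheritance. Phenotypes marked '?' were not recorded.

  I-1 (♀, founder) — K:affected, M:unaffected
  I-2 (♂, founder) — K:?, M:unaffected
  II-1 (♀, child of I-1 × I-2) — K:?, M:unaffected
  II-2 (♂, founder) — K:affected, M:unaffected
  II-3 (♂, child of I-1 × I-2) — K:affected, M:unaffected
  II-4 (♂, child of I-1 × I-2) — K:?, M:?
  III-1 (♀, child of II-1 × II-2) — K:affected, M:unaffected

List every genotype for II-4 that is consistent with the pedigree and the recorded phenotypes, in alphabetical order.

II-4 ∈ {KK mm, Kk mm, kk mm}

K/I-1 aff ·: Kk|KK
K/I-2 ? ·: kk|Kk|KK
K/II-1 ? I-1×I-2: kk|Kk|KK
K/II-2 aff ·: Kk|KK
K/II-3 aff I-1×I-2: Kk|KK
K/II-4 ? I-1×I-2: kk|Kk|KK
K/III-1 aff II-1×II-2: Kk|KK
⇒ K over [I-1,I-2,II-1,II-2,II-3,II-4,III-1]: 129 consistent
M/I-1 un ·: mm
M/I-2 un ·: mm
M/II-1 un I-1×I-2: mm
M/II-2 un ·: mm
M/II-3 un I-1×I-2: mm
M/II-4 ? I-1×I-2: mm
M/III-1 un II-1×II-2: mm
⇒ M over [I-1,I-2,II-1,II-2,II-3,II-4,III-1]: 1 consistent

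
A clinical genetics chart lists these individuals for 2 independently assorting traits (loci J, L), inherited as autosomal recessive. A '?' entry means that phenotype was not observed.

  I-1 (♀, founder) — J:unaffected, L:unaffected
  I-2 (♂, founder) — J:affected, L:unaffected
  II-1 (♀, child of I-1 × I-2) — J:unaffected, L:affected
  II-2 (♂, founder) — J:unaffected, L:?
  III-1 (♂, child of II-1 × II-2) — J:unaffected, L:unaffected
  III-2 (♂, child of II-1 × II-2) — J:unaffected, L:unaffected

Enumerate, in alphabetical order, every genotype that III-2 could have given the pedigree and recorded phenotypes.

III-2 ∈ {JJ Ll, Jj Ll}

J/I-1 un ·: JJ|Jj
J/I-2 aff ·: jj
J/II-1 un I-1×I-2: Jj
J/II-2 un ·: JJ|Jj
J/III-1 un II-1×II-2: JJ|Jj
J/III-2 un II-1×II-2: JJ|Jj
⇒ J over [I-1,I-2,II-1,II-2,III-1,III-2]: 16 consistent
L/I-1 un ·: Ll
L/I-2 un ·: Ll
L/II-1 aff I-1×I-2: ll
L/II-2 ? ·: LL|Ll
L/III-1 un II-1×II-2: Ll
L/III-2 un II-1×II-2: Ll
⇒ L over [I-1,I-2,II-1,II-2,III-1,III-2]: 2 consistent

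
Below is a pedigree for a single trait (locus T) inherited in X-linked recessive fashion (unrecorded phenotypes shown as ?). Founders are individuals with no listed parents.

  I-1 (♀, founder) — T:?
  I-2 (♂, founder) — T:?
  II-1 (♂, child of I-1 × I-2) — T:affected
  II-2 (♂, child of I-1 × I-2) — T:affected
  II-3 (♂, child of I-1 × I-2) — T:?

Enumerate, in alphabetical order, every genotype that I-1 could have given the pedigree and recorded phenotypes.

I-1 ∈ {X^TX^t, X^tX^t}

T/I-1 ? ·: X^TX^t|X^tX^t
T/I-2 ? ·: X^TY|X^tY
T/II-1 aff I-1×I-2: X^tY
T/II-2 aff I-1×I-2: X^tY
T/II-3 ? I-1×I-2: X^TY|X^tY
⇒ T over [I-1,I-2,II-1,II-2,II-3]: 6 consistent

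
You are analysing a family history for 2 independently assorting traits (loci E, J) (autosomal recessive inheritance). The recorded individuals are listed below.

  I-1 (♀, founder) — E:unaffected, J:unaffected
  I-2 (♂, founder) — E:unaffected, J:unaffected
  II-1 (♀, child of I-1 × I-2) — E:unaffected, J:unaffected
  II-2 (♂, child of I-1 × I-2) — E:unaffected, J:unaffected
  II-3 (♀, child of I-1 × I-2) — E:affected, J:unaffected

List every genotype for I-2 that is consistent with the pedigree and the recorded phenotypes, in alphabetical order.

E/I-1 un ·: Ee
E/I-2 un ·: Ee
E/II-1 un I-1×I-2: EE|Ee
E/II-2 un I-1×I-2: EE|Ee
E/II-3 aff I-1×I-2: ee
⇒ E over [I-1,I-2,II-1,II-2,II-3]: 4 consistent
J/I-1 un ·: JJ|Jj
J/I-2 un ·: JJ|Jj
J/II-1 un I-1×I-2: JJ|Jj
J/II-2 un I-1×I-2: JJ|Jj
J/II-3 un I-1×I-2: JJ|Jj
⇒ J over [I-1,I-2,II-1,II-2,II-3]: 25 consistent

I-2 ∈ {Ee JJ, Ee Jj}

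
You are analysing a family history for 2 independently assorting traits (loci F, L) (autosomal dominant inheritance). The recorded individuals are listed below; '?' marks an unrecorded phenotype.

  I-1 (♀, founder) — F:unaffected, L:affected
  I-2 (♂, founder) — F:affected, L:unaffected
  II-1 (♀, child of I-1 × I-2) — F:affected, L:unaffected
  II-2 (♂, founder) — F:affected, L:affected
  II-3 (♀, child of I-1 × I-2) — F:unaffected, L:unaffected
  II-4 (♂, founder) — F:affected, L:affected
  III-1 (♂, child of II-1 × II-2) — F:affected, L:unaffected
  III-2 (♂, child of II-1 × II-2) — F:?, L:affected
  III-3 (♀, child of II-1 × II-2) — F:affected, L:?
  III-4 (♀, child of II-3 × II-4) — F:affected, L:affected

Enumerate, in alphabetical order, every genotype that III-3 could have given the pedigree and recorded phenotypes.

III-3 ∈ {FF Ll, FF ll, Ff Ll, Ff ll}

F/I-1 un ·: ff
F/I-2 aff ·: Ff
F/II-1 aff I-1×I-2: Ff
F/II-2 aff ·: Ff|FF
F/II-3 un I-1×I-2: ff
F/II-4 aff ·: Ff|FF
F/III-1 aff II-1×II-2: Ff|FF
F/III-2 ? II-1×II-2: ff|Ff|FF
F/III-3 aff II-1×II-2: Ff|FF
F/III-4 aff II-3×II-4: Ff
⇒ F over [I-1,I-2,II-1,II-2,II-3,II-4,III-1,III-2,III-3,III-4]: 40 consistent
L/I-1 aff ·: Ll
L/I-2 un ·: ll
L/II-1 un I-1×I-2: ll
L/II-2 aff ·: Ll
L/II-3 un I-1×I-2: ll
L/II-4 aff ·: Ll|LL
L/III-1 un II-1×II-2: ll
L/III-2 aff II-1×II-2: Ll
L/III-3 ? II-1×II-2: ll|Ll
L/III-4 aff II-3×II-4: Ll
⇒ L over [I-1,I-2,II-1,II-2,II-3,II-4,III-1,III-2,III-3,III-4]: 4 consistent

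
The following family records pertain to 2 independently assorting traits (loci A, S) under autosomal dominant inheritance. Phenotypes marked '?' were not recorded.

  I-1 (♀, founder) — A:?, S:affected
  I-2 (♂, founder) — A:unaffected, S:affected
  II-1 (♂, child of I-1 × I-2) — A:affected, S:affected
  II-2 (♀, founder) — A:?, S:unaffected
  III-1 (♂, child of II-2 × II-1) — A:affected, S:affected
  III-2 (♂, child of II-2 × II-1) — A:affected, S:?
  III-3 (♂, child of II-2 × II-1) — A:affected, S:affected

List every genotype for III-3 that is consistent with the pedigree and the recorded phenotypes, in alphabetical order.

III-3 ∈ {AA Ss, Aa Ss}

A/I-1 ? ·: Aa|AA
A/I-2 un ·: aa
A/II-1 aff I-1×I-2: Aa
A/II-2 ? ·: aa|Aa|AA
A/III-1 aff II-2×II-1: Aa|AA
A/III-2 aff II-2×II-1: Aa|AA
A/III-3 aff II-2×II-1: Aa|AA
⇒ A over [I-1,I-2,II-1,II-2,III-1,III-2,III-3]: 34 consistent
S/I-1 aff ·: Ss|SS
S/I-2 aff ·: Ss|SS
S/II-1 aff I-1×I-2: Ss|SS
S/II-2 un ·: ss
S/III-1 aff II-2×II-1: Ss
S/III-2 ? II-2×II-1: ss|Ss
S/III-3 aff II-2×II-1: Ss
⇒ S over [I-1,I-2,II-1,II-2,III-1,III-2,III-3]: 10 consistent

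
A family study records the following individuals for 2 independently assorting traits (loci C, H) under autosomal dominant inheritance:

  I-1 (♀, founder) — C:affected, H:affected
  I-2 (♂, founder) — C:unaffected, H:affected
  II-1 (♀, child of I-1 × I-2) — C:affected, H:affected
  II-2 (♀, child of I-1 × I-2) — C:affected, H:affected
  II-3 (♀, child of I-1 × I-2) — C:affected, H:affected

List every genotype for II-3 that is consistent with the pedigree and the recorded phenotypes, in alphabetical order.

C/I-1 aff ·: Cc|CC
C/I-2 un ·: cc
C/II-1 aff I-1×I-2: Cc
C/II-2 aff I-1×I-2: Cc
C/II-3 aff I-1×I-2: Cc
⇒ C over [I-1,I-2,II-1,II-2,II-3]: 2 consistent
H/I-1 aff ·: Hh|HH
H/I-2 aff ·: Hh|HH
H/II-1 aff I-1×I-2: Hh|HH
H/II-2 aff I-1×I-2: Hh|HH
H/II-3 aff I-1×I-2: Hh|HH
⇒ H over [I-1,I-2,II-1,II-2,II-3]: 25 consistent

II-3 ∈ {Cc HH, Cc Hh}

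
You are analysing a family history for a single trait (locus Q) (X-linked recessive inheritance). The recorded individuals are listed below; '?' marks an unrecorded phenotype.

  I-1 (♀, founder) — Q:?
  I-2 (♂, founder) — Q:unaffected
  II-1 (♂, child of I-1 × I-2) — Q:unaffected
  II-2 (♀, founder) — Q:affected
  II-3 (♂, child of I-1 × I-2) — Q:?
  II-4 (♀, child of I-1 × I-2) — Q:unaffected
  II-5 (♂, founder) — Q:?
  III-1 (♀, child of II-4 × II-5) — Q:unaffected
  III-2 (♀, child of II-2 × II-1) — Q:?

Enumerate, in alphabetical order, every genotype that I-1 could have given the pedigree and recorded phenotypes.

I-1 ∈ {X^QX^Q, X^QX^q}

Q/I-1 ? ·: X^QX^Q|X^QX^q
Q/I-2 un ·: X^QY
Q/II-1 un I-1×I-2: X^QY
Q/II-2 aff ·: X^qX^q
Q/II-3 ? I-1×I-2: X^QY|X^qY
Q/II-4 un I-1×I-2: X^QX^Q|X^QX^q
Q/II-5 ? ·: X^QY|X^qY
Q/III-1 un II-4×II-5: X^QX^Q|X^QX^q
Q/III-2 ? II-2×II-1: X^QX^q
⇒ Q over [I-1,I-2,II-1,II-2,II-3,II-4,II-5,III-1,III-2]: 12 consistent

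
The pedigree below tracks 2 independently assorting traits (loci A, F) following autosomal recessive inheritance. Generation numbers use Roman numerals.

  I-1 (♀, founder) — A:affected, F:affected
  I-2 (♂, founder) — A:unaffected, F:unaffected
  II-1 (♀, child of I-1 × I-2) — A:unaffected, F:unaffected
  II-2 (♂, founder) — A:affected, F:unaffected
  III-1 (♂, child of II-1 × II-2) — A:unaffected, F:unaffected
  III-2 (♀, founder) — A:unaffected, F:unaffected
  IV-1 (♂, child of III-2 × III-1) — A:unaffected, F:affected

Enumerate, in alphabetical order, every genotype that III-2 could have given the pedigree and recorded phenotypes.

A/I-1 aff ·: aa
A/I-2 un ·: AA|Aa
A/II-1 un I-1×I-2: Aa
A/II-2 aff ·: aa
A/III-1 un II-1×II-2: Aa
A/III-2 un ·: AA|Aa
A/IV-1 un III-2×III-1: AA|Aa
⇒ A over [I-1,I-2,II-1,II-2,III-1,III-2,IV-1]: 8 consistent
F/I-1 aff ·: ff
F/I-2 un ·: FF|Ff
F/II-1 un I-1×I-2: Ff
F/II-2 un ·: FF|Ff
F/III-1 un II-1×II-2: Ff
F/III-2 un ·: Ff
F/IV-1 aff III-2×III-1: ff
⇒ F over [I-1,I-2,II-1,II-2,III-1,III-2,IV-1]: 4 consistent

III-2 ∈ {AA Ff, Aa Ff}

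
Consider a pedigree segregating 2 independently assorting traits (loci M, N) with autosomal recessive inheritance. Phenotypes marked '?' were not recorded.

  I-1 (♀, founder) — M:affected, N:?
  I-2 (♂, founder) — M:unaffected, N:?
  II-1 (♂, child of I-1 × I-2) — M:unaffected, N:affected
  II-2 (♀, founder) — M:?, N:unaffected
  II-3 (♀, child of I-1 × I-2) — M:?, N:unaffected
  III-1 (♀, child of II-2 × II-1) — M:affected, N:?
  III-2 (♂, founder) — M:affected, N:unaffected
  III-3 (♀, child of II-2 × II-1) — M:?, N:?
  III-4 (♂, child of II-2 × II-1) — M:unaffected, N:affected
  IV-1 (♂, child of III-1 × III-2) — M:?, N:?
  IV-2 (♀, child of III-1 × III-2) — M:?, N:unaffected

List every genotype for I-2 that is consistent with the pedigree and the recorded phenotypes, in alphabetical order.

I-2 ∈ {MM Nn, MM nn, Mm Nn, Mm nn}

M/I-1 aff ·: mm
M/I-2 un ·: MM|Mm
M/II-1 un I-1×I-2: Mm
M/II-2 ? ·: Mm|mm
M/II-3 ? I-1×I-2: Mm|mm
M/III-1 aff II-2×II-1: mm
M/III-2 aff ·: mm
M/III-3 ? II-2×II-1: MM|Mm|mm
M/III-4 un II-2×II-1: MM|Mm
M/IV-1 ? III-1×III-2: mm
M/IV-2 ? III-1×III-2: mm
⇒ M over [I-1,I-2,II-1,II-2,II-3,III-1,III-2,III-3,III-4,IV-1,IV-2]: 24 consistent
N/I-1 ? ·: Nn|nn
N/I-2 ? ·: Nn|nn
N/II-1 aff I-1×I-2: nn
N/II-2 un ·: Nn
N/II-3 un I-1×I-2: NN|Nn
N/III-1 ? II-2×II-1: Nn|nn
N/III-2 un ·: NN|Nn
N/III-3 ? II-2×II-1: Nn|nn
N/III-4 aff II-2×II-1: nn
N/IV-1 ? III-1×III-2: NN|Nn|nn
N/IV-2 un III-1×III-2: NN|Nn
⇒ N over [I-1,I-2,II-1,II-2,II-3,III-1,III-2,III-3,III-4,IV-1,IV-2]: 104 consistent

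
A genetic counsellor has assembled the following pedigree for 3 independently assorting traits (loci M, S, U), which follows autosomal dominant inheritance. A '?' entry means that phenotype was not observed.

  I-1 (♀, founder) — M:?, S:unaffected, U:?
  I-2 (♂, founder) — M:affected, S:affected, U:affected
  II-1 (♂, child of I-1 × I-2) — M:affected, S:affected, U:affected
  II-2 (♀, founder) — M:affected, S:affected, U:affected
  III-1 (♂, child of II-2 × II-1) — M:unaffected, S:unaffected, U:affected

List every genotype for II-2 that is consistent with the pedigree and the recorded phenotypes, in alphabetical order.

II-2 ∈ {Mm Ss UU, Mm Ss Uu}

M/I-1 ? ·: mm|Mm|MM
M/I-2 aff ·: Mm|MM
M/II-1 aff I-1×I-2: Mm
M/II-2 aff ·: Mm
M/III-1 un II-2×II-1: mm
⇒ M over [I-1,I-2,II-1,II-2,III-1]: 5 consistent
S/I-1 un ·: ss
S/I-2 aff ·: Ss|SS
S/II-1 aff I-1×I-2: Ss
S/II-2 aff ·: Ss
S/III-1 un II-2×II-1: ss
⇒ S over [I-1,I-2,II-1,II-2,III-1]: 2 consistent
U/I-1 ? ·: uu|Uu|UU
U/I-2 aff ·: Uu|UU
U/II-1 aff I-1×I-2: Uu|UU
U/II-2 aff ·: Uu|UU
U/III-1 aff II-2×II-1: Uu|UU
⇒ U over [I-1,I-2,II-1,II-2,III-1]: 32 consistent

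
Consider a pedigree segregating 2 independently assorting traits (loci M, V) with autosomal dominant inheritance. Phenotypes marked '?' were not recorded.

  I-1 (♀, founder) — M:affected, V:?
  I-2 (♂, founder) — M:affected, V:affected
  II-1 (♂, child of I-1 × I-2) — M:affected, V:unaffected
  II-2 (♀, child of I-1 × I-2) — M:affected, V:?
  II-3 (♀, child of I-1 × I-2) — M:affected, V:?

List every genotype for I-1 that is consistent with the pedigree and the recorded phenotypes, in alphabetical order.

M/I-1 aff ·: Mm|MM
M/I-2 aff ·: Mm|MM
M/II-1 aff I-1×I-2: Mm|MM
M/II-2 aff I-1×I-2: Mm|MM
M/II-3 aff I-1×I-2: Mm|MM
⇒ M over [I-1,I-2,II-1,II-2,II-3]: 25 consistent
V/I-1 ? ·: vv|Vv
V/I-2 aff ·: Vv
V/II-1 un I-1×I-2: vv
V/II-2 ? I-1×I-2: vv|Vv|VV
V/II-3 ? I-1×I-2: vv|Vv|VV
⇒ V over [I-1,I-2,II-1,II-2,II-3]: 13 consistent

I-1 ∈ {MM Vv, MM vv, Mm Vv, Mm vv}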